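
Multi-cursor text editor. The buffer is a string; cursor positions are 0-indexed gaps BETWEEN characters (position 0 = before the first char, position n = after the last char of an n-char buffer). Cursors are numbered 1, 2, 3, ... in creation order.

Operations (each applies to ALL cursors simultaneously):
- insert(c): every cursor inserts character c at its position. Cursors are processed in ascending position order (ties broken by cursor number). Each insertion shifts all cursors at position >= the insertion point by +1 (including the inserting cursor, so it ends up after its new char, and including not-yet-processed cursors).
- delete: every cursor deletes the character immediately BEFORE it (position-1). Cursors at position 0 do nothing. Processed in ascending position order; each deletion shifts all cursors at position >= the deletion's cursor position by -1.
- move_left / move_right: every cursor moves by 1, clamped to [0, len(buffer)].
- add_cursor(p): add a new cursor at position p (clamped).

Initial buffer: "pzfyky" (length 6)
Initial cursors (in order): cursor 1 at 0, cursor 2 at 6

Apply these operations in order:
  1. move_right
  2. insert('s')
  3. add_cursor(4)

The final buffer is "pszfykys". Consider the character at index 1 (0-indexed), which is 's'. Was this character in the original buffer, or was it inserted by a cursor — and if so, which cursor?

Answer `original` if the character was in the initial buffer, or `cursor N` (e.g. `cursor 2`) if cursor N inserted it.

Answer: cursor 1

Derivation:
After op 1 (move_right): buffer="pzfyky" (len 6), cursors c1@1 c2@6, authorship ......
After op 2 (insert('s')): buffer="pszfykys" (len 8), cursors c1@2 c2@8, authorship .1.....2
After op 3 (add_cursor(4)): buffer="pszfykys" (len 8), cursors c1@2 c3@4 c2@8, authorship .1.....2
Authorship (.=original, N=cursor N): . 1 . . . . . 2
Index 1: author = 1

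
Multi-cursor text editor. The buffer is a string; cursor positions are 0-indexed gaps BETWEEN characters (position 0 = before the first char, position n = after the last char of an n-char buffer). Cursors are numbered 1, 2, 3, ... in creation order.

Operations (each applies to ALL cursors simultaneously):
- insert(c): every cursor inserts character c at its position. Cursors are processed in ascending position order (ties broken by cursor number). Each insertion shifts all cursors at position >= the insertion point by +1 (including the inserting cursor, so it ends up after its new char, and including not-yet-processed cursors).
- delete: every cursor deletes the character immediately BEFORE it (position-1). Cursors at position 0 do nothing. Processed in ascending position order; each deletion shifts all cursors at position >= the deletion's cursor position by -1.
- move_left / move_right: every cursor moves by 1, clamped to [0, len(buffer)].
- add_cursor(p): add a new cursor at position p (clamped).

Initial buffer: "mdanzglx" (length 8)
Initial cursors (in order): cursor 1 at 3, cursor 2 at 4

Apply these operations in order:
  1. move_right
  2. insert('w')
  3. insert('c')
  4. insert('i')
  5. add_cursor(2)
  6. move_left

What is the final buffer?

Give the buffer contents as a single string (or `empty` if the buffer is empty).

Answer: mdanwcizwciglx

Derivation:
After op 1 (move_right): buffer="mdanzglx" (len 8), cursors c1@4 c2@5, authorship ........
After op 2 (insert('w')): buffer="mdanwzwglx" (len 10), cursors c1@5 c2@7, authorship ....1.2...
After op 3 (insert('c')): buffer="mdanwczwcglx" (len 12), cursors c1@6 c2@9, authorship ....11.22...
After op 4 (insert('i')): buffer="mdanwcizwciglx" (len 14), cursors c1@7 c2@11, authorship ....111.222...
After op 5 (add_cursor(2)): buffer="mdanwcizwciglx" (len 14), cursors c3@2 c1@7 c2@11, authorship ....111.222...
After op 6 (move_left): buffer="mdanwcizwciglx" (len 14), cursors c3@1 c1@6 c2@10, authorship ....111.222...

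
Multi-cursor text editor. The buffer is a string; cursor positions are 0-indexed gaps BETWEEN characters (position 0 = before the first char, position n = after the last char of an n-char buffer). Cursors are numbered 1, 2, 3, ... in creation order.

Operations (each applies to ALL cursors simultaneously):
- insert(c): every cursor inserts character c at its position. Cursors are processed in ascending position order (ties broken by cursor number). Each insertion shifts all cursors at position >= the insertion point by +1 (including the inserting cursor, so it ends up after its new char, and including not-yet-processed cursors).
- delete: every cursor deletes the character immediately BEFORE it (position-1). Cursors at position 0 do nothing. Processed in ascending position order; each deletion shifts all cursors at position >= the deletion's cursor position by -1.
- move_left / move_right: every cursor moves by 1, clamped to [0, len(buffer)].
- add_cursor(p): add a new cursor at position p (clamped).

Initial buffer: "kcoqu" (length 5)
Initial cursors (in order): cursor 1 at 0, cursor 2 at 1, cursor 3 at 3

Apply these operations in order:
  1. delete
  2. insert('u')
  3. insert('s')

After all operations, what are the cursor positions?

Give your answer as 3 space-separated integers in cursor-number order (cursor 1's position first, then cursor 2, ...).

After op 1 (delete): buffer="cqu" (len 3), cursors c1@0 c2@0 c3@1, authorship ...
After op 2 (insert('u')): buffer="uucuqu" (len 6), cursors c1@2 c2@2 c3@4, authorship 12.3..
After op 3 (insert('s')): buffer="uusscusqu" (len 9), cursors c1@4 c2@4 c3@7, authorship 1212.33..

Answer: 4 4 7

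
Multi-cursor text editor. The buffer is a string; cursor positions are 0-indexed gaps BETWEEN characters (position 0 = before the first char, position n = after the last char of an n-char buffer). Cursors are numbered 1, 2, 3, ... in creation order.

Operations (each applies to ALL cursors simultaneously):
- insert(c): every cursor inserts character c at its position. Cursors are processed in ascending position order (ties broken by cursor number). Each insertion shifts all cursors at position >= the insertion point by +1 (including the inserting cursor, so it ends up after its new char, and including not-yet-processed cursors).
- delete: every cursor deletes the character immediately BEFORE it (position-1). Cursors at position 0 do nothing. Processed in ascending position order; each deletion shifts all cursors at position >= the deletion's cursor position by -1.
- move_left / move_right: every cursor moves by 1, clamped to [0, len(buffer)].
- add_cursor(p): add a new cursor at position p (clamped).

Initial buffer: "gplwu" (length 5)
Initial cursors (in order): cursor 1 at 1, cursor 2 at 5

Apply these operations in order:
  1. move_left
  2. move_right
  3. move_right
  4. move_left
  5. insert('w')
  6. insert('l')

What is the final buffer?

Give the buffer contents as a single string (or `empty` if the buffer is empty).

After op 1 (move_left): buffer="gplwu" (len 5), cursors c1@0 c2@4, authorship .....
After op 2 (move_right): buffer="gplwu" (len 5), cursors c1@1 c2@5, authorship .....
After op 3 (move_right): buffer="gplwu" (len 5), cursors c1@2 c2@5, authorship .....
After op 4 (move_left): buffer="gplwu" (len 5), cursors c1@1 c2@4, authorship .....
After op 5 (insert('w')): buffer="gwplwwu" (len 7), cursors c1@2 c2@6, authorship .1...2.
After op 6 (insert('l')): buffer="gwlplwwlu" (len 9), cursors c1@3 c2@8, authorship .11...22.

Answer: gwlplwwlu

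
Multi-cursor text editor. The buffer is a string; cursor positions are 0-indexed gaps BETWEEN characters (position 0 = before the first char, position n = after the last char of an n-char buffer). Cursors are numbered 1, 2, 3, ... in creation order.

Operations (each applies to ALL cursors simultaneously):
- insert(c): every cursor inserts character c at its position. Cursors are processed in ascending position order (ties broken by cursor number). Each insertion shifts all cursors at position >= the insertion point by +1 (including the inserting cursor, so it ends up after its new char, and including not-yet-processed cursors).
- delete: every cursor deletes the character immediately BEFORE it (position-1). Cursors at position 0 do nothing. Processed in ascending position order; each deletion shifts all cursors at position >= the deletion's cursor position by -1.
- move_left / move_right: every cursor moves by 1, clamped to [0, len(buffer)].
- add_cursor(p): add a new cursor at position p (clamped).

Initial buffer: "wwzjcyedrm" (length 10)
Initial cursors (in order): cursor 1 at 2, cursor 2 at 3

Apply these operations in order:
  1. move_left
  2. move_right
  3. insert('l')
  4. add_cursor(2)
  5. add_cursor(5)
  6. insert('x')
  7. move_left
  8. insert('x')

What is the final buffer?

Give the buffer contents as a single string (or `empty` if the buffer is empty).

After op 1 (move_left): buffer="wwzjcyedrm" (len 10), cursors c1@1 c2@2, authorship ..........
After op 2 (move_right): buffer="wwzjcyedrm" (len 10), cursors c1@2 c2@3, authorship ..........
After op 3 (insert('l')): buffer="wwlzljcyedrm" (len 12), cursors c1@3 c2@5, authorship ..1.2.......
After op 4 (add_cursor(2)): buffer="wwlzljcyedrm" (len 12), cursors c3@2 c1@3 c2@5, authorship ..1.2.......
After op 5 (add_cursor(5)): buffer="wwlzljcyedrm" (len 12), cursors c3@2 c1@3 c2@5 c4@5, authorship ..1.2.......
After op 6 (insert('x')): buffer="wwxlxzlxxjcyedrm" (len 16), cursors c3@3 c1@5 c2@9 c4@9, authorship ..311.224.......
After op 7 (move_left): buffer="wwxlxzlxxjcyedrm" (len 16), cursors c3@2 c1@4 c2@8 c4@8, authorship ..311.224.......
After op 8 (insert('x')): buffer="wwxxlxxzlxxxxjcyedrm" (len 20), cursors c3@3 c1@6 c2@12 c4@12, authorship ..33111.22244.......

Answer: wwxxlxxzlxxxxjcyedrm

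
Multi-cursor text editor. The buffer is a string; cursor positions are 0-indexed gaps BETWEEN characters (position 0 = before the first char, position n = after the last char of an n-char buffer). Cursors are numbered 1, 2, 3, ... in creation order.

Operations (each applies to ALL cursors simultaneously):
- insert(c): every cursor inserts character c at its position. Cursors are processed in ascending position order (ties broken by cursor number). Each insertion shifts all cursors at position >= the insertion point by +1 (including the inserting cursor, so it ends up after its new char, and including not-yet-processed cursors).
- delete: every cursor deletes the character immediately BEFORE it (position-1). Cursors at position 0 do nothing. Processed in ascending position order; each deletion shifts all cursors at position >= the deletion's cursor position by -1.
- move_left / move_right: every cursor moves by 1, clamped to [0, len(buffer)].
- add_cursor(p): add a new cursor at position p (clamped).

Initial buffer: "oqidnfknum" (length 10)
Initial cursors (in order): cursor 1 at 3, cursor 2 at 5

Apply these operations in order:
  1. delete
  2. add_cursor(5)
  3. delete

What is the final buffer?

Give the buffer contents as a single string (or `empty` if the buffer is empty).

After op 1 (delete): buffer="oqdfknum" (len 8), cursors c1@2 c2@3, authorship ........
After op 2 (add_cursor(5)): buffer="oqdfknum" (len 8), cursors c1@2 c2@3 c3@5, authorship ........
After op 3 (delete): buffer="ofnum" (len 5), cursors c1@1 c2@1 c3@2, authorship .....

Answer: ofnum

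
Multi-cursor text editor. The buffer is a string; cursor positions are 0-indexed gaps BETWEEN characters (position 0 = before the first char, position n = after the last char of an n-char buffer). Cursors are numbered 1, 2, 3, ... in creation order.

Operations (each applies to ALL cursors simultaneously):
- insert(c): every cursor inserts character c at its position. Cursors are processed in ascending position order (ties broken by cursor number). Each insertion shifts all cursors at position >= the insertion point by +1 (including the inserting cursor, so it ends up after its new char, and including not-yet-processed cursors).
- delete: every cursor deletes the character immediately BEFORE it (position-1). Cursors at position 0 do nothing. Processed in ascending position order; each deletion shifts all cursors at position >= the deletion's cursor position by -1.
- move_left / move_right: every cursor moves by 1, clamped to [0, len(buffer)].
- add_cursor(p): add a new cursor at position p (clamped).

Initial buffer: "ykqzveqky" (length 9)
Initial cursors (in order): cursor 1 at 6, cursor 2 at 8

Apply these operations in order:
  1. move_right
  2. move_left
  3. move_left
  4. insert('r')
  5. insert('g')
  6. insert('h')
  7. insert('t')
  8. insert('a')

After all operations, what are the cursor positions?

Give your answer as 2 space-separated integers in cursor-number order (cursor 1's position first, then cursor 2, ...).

Answer: 10 17

Derivation:
After op 1 (move_right): buffer="ykqzveqky" (len 9), cursors c1@7 c2@9, authorship .........
After op 2 (move_left): buffer="ykqzveqky" (len 9), cursors c1@6 c2@8, authorship .........
After op 3 (move_left): buffer="ykqzveqky" (len 9), cursors c1@5 c2@7, authorship .........
After op 4 (insert('r')): buffer="ykqzvreqrky" (len 11), cursors c1@6 c2@9, authorship .....1..2..
After op 5 (insert('g')): buffer="ykqzvrgeqrgky" (len 13), cursors c1@7 c2@11, authorship .....11..22..
After op 6 (insert('h')): buffer="ykqzvrgheqrghky" (len 15), cursors c1@8 c2@13, authorship .....111..222..
After op 7 (insert('t')): buffer="ykqzvrghteqrghtky" (len 17), cursors c1@9 c2@15, authorship .....1111..2222..
After op 8 (insert('a')): buffer="ykqzvrghtaeqrghtaky" (len 19), cursors c1@10 c2@17, authorship .....11111..22222..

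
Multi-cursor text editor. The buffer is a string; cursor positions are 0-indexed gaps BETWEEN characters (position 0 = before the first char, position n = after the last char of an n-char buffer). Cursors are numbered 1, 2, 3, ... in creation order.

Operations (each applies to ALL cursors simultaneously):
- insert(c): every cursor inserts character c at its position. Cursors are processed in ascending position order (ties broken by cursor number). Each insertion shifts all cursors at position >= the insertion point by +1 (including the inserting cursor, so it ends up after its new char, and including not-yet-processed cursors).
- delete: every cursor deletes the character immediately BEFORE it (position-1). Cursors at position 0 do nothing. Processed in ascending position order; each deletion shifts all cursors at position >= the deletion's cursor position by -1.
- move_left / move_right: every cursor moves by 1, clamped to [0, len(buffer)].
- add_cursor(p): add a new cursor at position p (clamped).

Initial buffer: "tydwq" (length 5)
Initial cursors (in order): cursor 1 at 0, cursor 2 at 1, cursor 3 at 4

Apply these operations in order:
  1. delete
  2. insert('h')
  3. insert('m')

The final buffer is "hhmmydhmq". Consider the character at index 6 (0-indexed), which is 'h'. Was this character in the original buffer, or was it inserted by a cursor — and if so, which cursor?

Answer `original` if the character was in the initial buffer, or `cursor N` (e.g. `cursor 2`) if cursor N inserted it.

After op 1 (delete): buffer="ydq" (len 3), cursors c1@0 c2@0 c3@2, authorship ...
After op 2 (insert('h')): buffer="hhydhq" (len 6), cursors c1@2 c2@2 c3@5, authorship 12..3.
After op 3 (insert('m')): buffer="hhmmydhmq" (len 9), cursors c1@4 c2@4 c3@8, authorship 1212..33.
Authorship (.=original, N=cursor N): 1 2 1 2 . . 3 3 .
Index 6: author = 3

Answer: cursor 3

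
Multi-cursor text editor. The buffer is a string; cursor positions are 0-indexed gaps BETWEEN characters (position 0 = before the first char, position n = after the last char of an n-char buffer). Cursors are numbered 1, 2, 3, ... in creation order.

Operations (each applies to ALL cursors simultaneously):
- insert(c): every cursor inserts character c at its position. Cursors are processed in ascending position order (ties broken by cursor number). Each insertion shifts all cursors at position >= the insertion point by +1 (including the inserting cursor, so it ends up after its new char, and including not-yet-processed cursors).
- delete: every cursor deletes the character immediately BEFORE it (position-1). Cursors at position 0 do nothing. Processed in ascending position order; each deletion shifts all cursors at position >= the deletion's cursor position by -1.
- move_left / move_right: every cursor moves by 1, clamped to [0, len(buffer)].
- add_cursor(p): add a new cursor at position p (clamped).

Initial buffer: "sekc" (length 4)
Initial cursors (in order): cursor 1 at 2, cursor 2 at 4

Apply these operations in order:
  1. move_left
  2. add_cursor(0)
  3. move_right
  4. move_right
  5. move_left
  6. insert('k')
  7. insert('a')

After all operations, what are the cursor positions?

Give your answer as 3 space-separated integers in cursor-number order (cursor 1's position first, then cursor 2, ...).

After op 1 (move_left): buffer="sekc" (len 4), cursors c1@1 c2@3, authorship ....
After op 2 (add_cursor(0)): buffer="sekc" (len 4), cursors c3@0 c1@1 c2@3, authorship ....
After op 3 (move_right): buffer="sekc" (len 4), cursors c3@1 c1@2 c2@4, authorship ....
After op 4 (move_right): buffer="sekc" (len 4), cursors c3@2 c1@3 c2@4, authorship ....
After op 5 (move_left): buffer="sekc" (len 4), cursors c3@1 c1@2 c2@3, authorship ....
After op 6 (insert('k')): buffer="skekkkc" (len 7), cursors c3@2 c1@4 c2@6, authorship .3.1.2.
After op 7 (insert('a')): buffer="skaekakkac" (len 10), cursors c3@3 c1@6 c2@9, authorship .33.11.22.

Answer: 6 9 3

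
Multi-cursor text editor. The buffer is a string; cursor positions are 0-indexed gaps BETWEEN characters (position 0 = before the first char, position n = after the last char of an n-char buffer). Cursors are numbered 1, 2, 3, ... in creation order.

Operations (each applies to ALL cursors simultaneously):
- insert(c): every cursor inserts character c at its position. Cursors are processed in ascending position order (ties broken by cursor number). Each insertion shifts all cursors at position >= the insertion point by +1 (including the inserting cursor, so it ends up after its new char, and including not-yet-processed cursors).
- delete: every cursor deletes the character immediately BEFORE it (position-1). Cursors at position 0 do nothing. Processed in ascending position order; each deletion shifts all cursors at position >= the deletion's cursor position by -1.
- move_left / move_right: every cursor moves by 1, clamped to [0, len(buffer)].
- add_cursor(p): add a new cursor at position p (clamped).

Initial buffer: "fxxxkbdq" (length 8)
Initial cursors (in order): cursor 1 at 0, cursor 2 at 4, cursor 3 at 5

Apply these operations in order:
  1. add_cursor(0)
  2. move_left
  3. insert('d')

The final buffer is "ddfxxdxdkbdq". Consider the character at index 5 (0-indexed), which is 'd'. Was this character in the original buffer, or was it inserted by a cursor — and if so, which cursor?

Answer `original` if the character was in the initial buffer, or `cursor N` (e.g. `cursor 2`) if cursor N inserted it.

Answer: cursor 2

Derivation:
After op 1 (add_cursor(0)): buffer="fxxxkbdq" (len 8), cursors c1@0 c4@0 c2@4 c3@5, authorship ........
After op 2 (move_left): buffer="fxxxkbdq" (len 8), cursors c1@0 c4@0 c2@3 c3@4, authorship ........
After op 3 (insert('d')): buffer="ddfxxdxdkbdq" (len 12), cursors c1@2 c4@2 c2@6 c3@8, authorship 14...2.3....
Authorship (.=original, N=cursor N): 1 4 . . . 2 . 3 . . . .
Index 5: author = 2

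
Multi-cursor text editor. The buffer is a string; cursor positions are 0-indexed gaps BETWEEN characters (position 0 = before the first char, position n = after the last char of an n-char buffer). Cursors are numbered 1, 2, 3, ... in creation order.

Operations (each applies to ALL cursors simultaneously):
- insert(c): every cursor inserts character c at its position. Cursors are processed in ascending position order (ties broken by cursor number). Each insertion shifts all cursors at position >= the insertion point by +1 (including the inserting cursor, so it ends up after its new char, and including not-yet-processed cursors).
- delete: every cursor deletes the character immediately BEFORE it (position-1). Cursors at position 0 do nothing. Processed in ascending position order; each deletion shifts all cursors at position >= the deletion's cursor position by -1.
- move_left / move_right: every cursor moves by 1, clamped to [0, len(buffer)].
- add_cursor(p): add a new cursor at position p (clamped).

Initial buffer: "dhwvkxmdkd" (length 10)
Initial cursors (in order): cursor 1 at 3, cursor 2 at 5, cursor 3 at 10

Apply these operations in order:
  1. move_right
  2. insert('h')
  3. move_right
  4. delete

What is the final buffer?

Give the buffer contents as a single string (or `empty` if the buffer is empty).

Answer: dhwvhxhdkd

Derivation:
After op 1 (move_right): buffer="dhwvkxmdkd" (len 10), cursors c1@4 c2@6 c3@10, authorship ..........
After op 2 (insert('h')): buffer="dhwvhkxhmdkdh" (len 13), cursors c1@5 c2@8 c3@13, authorship ....1..2....3
After op 3 (move_right): buffer="dhwvhkxhmdkdh" (len 13), cursors c1@6 c2@9 c3@13, authorship ....1..2....3
After op 4 (delete): buffer="dhwvhxhdkd" (len 10), cursors c1@5 c2@7 c3@10, authorship ....1.2...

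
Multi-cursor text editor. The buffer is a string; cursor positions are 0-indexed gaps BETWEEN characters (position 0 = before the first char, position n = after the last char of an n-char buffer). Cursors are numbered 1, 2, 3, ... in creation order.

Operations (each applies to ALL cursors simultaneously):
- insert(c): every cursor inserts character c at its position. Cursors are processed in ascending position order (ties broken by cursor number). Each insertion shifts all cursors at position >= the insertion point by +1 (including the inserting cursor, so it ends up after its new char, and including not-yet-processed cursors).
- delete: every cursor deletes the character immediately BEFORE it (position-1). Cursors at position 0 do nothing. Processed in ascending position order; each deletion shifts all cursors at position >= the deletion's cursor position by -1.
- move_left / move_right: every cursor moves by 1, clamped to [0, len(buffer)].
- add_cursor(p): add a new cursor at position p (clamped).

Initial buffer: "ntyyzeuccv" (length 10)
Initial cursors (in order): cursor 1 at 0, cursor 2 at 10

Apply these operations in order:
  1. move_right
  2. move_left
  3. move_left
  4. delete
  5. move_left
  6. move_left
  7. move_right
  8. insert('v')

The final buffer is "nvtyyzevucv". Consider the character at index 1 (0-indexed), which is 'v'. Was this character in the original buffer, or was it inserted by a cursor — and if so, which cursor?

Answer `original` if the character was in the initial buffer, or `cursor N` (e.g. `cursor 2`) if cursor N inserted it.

After op 1 (move_right): buffer="ntyyzeuccv" (len 10), cursors c1@1 c2@10, authorship ..........
After op 2 (move_left): buffer="ntyyzeuccv" (len 10), cursors c1@0 c2@9, authorship ..........
After op 3 (move_left): buffer="ntyyzeuccv" (len 10), cursors c1@0 c2@8, authorship ..........
After op 4 (delete): buffer="ntyyzeucv" (len 9), cursors c1@0 c2@7, authorship .........
After op 5 (move_left): buffer="ntyyzeucv" (len 9), cursors c1@0 c2@6, authorship .........
After op 6 (move_left): buffer="ntyyzeucv" (len 9), cursors c1@0 c2@5, authorship .........
After op 7 (move_right): buffer="ntyyzeucv" (len 9), cursors c1@1 c2@6, authorship .........
After op 8 (insert('v')): buffer="nvtyyzevucv" (len 11), cursors c1@2 c2@8, authorship .1.....2...
Authorship (.=original, N=cursor N): . 1 . . . . . 2 . . .
Index 1: author = 1

Answer: cursor 1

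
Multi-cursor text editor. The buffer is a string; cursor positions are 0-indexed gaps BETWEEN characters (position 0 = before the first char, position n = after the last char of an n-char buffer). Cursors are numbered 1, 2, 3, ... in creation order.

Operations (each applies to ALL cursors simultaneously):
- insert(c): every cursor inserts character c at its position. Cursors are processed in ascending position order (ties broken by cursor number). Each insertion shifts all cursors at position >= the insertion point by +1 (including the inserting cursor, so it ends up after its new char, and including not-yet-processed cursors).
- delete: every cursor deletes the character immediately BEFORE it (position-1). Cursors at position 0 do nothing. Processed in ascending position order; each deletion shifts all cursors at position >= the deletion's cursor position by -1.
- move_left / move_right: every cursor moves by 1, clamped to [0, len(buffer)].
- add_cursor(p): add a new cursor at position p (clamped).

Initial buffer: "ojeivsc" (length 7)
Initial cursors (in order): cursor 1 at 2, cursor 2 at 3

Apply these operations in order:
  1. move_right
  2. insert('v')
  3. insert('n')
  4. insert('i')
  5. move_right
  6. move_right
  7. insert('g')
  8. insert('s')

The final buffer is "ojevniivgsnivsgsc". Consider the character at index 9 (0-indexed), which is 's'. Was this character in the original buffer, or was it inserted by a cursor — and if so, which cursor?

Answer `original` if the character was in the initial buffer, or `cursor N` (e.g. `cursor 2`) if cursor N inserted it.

Answer: cursor 1

Derivation:
After op 1 (move_right): buffer="ojeivsc" (len 7), cursors c1@3 c2@4, authorship .......
After op 2 (insert('v')): buffer="ojevivvsc" (len 9), cursors c1@4 c2@6, authorship ...1.2...
After op 3 (insert('n')): buffer="ojevnivnvsc" (len 11), cursors c1@5 c2@8, authorship ...11.22...
After op 4 (insert('i')): buffer="ojevniivnivsc" (len 13), cursors c1@6 c2@10, authorship ...111.222...
After op 5 (move_right): buffer="ojevniivnivsc" (len 13), cursors c1@7 c2@11, authorship ...111.222...
After op 6 (move_right): buffer="ojevniivnivsc" (len 13), cursors c1@8 c2@12, authorship ...111.222...
After op 7 (insert('g')): buffer="ojevniivgnivsgc" (len 15), cursors c1@9 c2@14, authorship ...111.2122..2.
After op 8 (insert('s')): buffer="ojevniivgsnivsgsc" (len 17), cursors c1@10 c2@16, authorship ...111.21122..22.
Authorship (.=original, N=cursor N): . . . 1 1 1 . 2 1 1 2 2 . . 2 2 .
Index 9: author = 1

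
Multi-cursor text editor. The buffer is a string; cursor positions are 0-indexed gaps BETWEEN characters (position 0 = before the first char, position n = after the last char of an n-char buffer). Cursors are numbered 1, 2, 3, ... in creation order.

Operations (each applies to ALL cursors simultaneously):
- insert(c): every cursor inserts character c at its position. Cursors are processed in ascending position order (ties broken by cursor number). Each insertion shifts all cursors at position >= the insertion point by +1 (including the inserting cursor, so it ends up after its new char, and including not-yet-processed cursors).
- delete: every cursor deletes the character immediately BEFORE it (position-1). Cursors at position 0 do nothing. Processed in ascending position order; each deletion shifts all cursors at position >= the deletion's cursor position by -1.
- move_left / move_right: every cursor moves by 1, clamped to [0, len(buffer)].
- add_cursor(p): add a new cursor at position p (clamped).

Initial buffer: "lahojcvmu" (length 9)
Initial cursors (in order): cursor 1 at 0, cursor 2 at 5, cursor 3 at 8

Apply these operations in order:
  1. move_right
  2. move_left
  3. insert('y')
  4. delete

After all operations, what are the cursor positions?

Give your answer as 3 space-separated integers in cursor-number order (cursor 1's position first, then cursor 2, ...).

After op 1 (move_right): buffer="lahojcvmu" (len 9), cursors c1@1 c2@6 c3@9, authorship .........
After op 2 (move_left): buffer="lahojcvmu" (len 9), cursors c1@0 c2@5 c3@8, authorship .........
After op 3 (insert('y')): buffer="ylahojycvmyu" (len 12), cursors c1@1 c2@7 c3@11, authorship 1.....2...3.
After op 4 (delete): buffer="lahojcvmu" (len 9), cursors c1@0 c2@5 c3@8, authorship .........

Answer: 0 5 8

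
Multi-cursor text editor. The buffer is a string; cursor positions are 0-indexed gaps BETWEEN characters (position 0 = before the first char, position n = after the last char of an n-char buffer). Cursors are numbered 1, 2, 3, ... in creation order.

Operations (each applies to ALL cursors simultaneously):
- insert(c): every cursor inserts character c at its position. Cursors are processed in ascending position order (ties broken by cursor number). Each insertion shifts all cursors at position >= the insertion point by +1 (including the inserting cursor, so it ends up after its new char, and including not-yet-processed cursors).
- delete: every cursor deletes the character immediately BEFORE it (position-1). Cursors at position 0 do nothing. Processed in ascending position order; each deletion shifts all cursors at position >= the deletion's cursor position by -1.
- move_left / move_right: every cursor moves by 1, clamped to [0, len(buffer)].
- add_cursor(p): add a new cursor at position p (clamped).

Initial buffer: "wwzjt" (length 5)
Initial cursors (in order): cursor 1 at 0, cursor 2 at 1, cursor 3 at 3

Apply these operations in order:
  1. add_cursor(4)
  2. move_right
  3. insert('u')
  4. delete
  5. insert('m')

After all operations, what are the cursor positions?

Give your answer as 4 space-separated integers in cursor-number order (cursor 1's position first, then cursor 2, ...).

After op 1 (add_cursor(4)): buffer="wwzjt" (len 5), cursors c1@0 c2@1 c3@3 c4@4, authorship .....
After op 2 (move_right): buffer="wwzjt" (len 5), cursors c1@1 c2@2 c3@4 c4@5, authorship .....
After op 3 (insert('u')): buffer="wuwuzjutu" (len 9), cursors c1@2 c2@4 c3@7 c4@9, authorship .1.2..3.4
After op 4 (delete): buffer="wwzjt" (len 5), cursors c1@1 c2@2 c3@4 c4@5, authorship .....
After op 5 (insert('m')): buffer="wmwmzjmtm" (len 9), cursors c1@2 c2@4 c3@7 c4@9, authorship .1.2..3.4

Answer: 2 4 7 9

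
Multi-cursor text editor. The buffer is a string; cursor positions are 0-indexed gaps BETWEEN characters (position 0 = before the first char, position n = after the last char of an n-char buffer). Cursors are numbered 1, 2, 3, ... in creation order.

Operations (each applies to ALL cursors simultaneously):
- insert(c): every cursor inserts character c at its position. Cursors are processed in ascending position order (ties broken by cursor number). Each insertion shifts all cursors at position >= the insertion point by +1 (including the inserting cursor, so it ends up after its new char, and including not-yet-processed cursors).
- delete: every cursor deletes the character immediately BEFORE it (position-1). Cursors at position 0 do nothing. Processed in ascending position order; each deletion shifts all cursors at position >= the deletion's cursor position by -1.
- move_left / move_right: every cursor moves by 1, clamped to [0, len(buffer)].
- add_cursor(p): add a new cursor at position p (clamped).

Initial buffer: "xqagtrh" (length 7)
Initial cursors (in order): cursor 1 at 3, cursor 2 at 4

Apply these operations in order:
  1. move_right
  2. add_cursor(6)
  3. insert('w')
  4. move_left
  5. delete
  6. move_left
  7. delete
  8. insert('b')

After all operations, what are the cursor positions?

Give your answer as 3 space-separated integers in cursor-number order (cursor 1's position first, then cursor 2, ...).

Answer: 4 4 4

Derivation:
After op 1 (move_right): buffer="xqagtrh" (len 7), cursors c1@4 c2@5, authorship .......
After op 2 (add_cursor(6)): buffer="xqagtrh" (len 7), cursors c1@4 c2@5 c3@6, authorship .......
After op 3 (insert('w')): buffer="xqagwtwrwh" (len 10), cursors c1@5 c2@7 c3@9, authorship ....1.2.3.
After op 4 (move_left): buffer="xqagwtwrwh" (len 10), cursors c1@4 c2@6 c3@8, authorship ....1.2.3.
After op 5 (delete): buffer="xqawwwh" (len 7), cursors c1@3 c2@4 c3@5, authorship ...123.
After op 6 (move_left): buffer="xqawwwh" (len 7), cursors c1@2 c2@3 c3@4, authorship ...123.
After op 7 (delete): buffer="xwwh" (len 4), cursors c1@1 c2@1 c3@1, authorship .23.
After op 8 (insert('b')): buffer="xbbbwwh" (len 7), cursors c1@4 c2@4 c3@4, authorship .12323.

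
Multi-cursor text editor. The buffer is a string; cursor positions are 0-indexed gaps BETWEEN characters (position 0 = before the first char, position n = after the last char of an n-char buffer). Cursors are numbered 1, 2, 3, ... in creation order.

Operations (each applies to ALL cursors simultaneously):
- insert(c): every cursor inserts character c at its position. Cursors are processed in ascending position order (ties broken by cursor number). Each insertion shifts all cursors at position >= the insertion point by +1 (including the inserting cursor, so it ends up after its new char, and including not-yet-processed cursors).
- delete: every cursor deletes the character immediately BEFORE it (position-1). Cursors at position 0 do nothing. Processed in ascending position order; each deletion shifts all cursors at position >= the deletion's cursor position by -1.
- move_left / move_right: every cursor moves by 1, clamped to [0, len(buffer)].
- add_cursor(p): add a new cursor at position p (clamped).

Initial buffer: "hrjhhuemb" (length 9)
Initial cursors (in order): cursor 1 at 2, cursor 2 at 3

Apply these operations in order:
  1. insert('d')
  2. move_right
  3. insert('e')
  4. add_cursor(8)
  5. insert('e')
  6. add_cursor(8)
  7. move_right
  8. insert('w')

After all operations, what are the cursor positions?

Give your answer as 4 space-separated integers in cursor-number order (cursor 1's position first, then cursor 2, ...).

After op 1 (insert('d')): buffer="hrdjdhhuemb" (len 11), cursors c1@3 c2@5, authorship ..1.2......
After op 2 (move_right): buffer="hrdjdhhuemb" (len 11), cursors c1@4 c2@6, authorship ..1.2......
After op 3 (insert('e')): buffer="hrdjedhehuemb" (len 13), cursors c1@5 c2@8, authorship ..1.12.2.....
After op 4 (add_cursor(8)): buffer="hrdjedhehuemb" (len 13), cursors c1@5 c2@8 c3@8, authorship ..1.12.2.....
After op 5 (insert('e')): buffer="hrdjeedheeehuemb" (len 16), cursors c1@6 c2@11 c3@11, authorship ..1.112.223.....
After op 6 (add_cursor(8)): buffer="hrdjeedheeehuemb" (len 16), cursors c1@6 c4@8 c2@11 c3@11, authorship ..1.112.223.....
After op 7 (move_right): buffer="hrdjeedheeehuemb" (len 16), cursors c1@7 c4@9 c2@12 c3@12, authorship ..1.112.223.....
After op 8 (insert('w')): buffer="hrdjeedwheweehwwuemb" (len 20), cursors c1@8 c4@11 c2@16 c3@16, authorship ..1.1121.2423.23....

Answer: 8 16 16 11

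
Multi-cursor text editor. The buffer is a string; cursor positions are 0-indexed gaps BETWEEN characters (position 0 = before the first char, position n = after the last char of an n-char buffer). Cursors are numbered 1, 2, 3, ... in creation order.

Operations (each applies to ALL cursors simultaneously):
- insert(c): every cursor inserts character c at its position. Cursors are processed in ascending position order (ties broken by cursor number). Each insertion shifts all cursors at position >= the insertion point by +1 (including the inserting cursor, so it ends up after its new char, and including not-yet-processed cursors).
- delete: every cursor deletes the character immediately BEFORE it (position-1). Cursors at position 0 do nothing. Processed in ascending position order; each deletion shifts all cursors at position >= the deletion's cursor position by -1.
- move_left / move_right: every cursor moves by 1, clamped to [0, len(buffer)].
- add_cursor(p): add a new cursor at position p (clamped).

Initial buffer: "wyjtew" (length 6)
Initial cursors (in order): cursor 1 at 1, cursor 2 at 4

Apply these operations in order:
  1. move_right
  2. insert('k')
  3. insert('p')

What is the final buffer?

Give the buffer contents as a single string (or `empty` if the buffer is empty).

After op 1 (move_right): buffer="wyjtew" (len 6), cursors c1@2 c2@5, authorship ......
After op 2 (insert('k')): buffer="wykjtekw" (len 8), cursors c1@3 c2@7, authorship ..1...2.
After op 3 (insert('p')): buffer="wykpjtekpw" (len 10), cursors c1@4 c2@9, authorship ..11...22.

Answer: wykpjtekpw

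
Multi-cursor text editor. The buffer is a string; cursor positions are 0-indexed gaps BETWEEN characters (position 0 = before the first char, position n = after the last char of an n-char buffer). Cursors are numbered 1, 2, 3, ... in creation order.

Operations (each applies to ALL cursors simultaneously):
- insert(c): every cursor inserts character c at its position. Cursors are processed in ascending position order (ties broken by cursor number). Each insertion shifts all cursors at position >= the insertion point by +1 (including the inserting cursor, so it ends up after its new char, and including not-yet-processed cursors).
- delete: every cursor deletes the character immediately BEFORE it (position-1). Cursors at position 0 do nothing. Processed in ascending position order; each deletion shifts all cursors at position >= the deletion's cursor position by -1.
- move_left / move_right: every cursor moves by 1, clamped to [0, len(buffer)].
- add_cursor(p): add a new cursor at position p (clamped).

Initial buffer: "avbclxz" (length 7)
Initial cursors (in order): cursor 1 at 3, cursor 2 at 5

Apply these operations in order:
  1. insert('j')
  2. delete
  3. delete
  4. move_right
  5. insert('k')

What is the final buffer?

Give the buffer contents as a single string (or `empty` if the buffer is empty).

Answer: avckxkz

Derivation:
After op 1 (insert('j')): buffer="avbjcljxz" (len 9), cursors c1@4 c2@7, authorship ...1..2..
After op 2 (delete): buffer="avbclxz" (len 7), cursors c1@3 c2@5, authorship .......
After op 3 (delete): buffer="avcxz" (len 5), cursors c1@2 c2@3, authorship .....
After op 4 (move_right): buffer="avcxz" (len 5), cursors c1@3 c2@4, authorship .....
After op 5 (insert('k')): buffer="avckxkz" (len 7), cursors c1@4 c2@6, authorship ...1.2.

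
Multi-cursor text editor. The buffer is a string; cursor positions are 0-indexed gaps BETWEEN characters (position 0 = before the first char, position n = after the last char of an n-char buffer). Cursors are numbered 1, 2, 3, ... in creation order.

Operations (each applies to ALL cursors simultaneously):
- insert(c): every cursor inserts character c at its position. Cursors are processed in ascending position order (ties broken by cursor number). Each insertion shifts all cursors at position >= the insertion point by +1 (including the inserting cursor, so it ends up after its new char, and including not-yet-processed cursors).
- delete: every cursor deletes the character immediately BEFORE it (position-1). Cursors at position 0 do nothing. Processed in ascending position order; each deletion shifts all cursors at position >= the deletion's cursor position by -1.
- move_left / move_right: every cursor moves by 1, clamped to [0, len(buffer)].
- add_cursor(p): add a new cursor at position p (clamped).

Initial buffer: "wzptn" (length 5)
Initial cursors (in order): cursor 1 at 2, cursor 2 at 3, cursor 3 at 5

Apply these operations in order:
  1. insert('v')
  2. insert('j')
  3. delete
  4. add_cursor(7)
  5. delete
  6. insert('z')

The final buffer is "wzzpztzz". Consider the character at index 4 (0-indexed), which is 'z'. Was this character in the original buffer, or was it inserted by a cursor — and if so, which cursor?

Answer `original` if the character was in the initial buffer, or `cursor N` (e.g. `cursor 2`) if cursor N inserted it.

Answer: cursor 2

Derivation:
After op 1 (insert('v')): buffer="wzvpvtnv" (len 8), cursors c1@3 c2@5 c3@8, authorship ..1.2..3
After op 2 (insert('j')): buffer="wzvjpvjtnvj" (len 11), cursors c1@4 c2@7 c3@11, authorship ..11.22..33
After op 3 (delete): buffer="wzvpvtnv" (len 8), cursors c1@3 c2@5 c3@8, authorship ..1.2..3
After op 4 (add_cursor(7)): buffer="wzvpvtnv" (len 8), cursors c1@3 c2@5 c4@7 c3@8, authorship ..1.2..3
After op 5 (delete): buffer="wzpt" (len 4), cursors c1@2 c2@3 c3@4 c4@4, authorship ....
After op 6 (insert('z')): buffer="wzzpztzz" (len 8), cursors c1@3 c2@5 c3@8 c4@8, authorship ..1.2.34
Authorship (.=original, N=cursor N): . . 1 . 2 . 3 4
Index 4: author = 2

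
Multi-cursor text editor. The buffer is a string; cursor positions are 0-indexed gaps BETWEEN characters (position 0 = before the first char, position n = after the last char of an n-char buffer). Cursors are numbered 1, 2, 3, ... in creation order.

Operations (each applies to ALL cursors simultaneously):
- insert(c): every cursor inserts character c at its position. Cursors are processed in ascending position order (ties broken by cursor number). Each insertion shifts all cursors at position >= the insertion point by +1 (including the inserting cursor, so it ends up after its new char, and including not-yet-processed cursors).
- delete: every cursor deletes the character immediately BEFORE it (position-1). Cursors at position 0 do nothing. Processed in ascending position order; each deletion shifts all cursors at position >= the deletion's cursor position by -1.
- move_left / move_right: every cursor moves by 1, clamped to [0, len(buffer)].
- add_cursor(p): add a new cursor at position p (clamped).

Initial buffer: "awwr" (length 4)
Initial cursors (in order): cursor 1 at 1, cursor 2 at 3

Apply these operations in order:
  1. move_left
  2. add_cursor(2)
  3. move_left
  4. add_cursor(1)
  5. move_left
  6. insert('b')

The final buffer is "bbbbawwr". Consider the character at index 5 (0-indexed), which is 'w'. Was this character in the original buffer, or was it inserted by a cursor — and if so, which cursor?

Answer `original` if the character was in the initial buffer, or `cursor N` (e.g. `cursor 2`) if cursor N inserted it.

After op 1 (move_left): buffer="awwr" (len 4), cursors c1@0 c2@2, authorship ....
After op 2 (add_cursor(2)): buffer="awwr" (len 4), cursors c1@0 c2@2 c3@2, authorship ....
After op 3 (move_left): buffer="awwr" (len 4), cursors c1@0 c2@1 c3@1, authorship ....
After op 4 (add_cursor(1)): buffer="awwr" (len 4), cursors c1@0 c2@1 c3@1 c4@1, authorship ....
After op 5 (move_left): buffer="awwr" (len 4), cursors c1@0 c2@0 c3@0 c4@0, authorship ....
After op 6 (insert('b')): buffer="bbbbawwr" (len 8), cursors c1@4 c2@4 c3@4 c4@4, authorship 1234....
Authorship (.=original, N=cursor N): 1 2 3 4 . . . .
Index 5: author = original

Answer: original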